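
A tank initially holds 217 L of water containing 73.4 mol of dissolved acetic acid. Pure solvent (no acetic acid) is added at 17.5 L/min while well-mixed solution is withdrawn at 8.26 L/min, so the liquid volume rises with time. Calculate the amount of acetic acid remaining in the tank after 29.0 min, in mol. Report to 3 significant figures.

Let m(t) be the amount of acetic acid. Volume: V(t) = V₀ + (Q_in − Q_out) t = 217 + 9.2400 t; V(29.0) = 484.96 L.
Species balance (pure solvent in): dm/dt = −Q_out · m/V(t).
dm/m = −Q_out dt/(V₀ + 9.2400 t); integrating gives ln(m/m₀) = −(Q_out/(Q_in−Q_out)) ln(V/V₀).
m = m₀ (V₀/V)^(Q_out/(Q_in−Q_out)) = 73.4 × (217/484.96)^(0.89394) = 35.768 mol.

35.8 mol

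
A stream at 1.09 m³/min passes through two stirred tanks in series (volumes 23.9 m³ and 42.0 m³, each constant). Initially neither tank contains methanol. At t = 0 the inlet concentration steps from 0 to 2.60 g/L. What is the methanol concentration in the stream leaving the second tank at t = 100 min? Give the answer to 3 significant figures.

2.19 g/L

Each tank obeys Vᵢ dCᵢ/dt = Q(Cᵢ₋₁ − Cᵢ), so τᵢ = Vᵢ/Q.
τ₁ = 23.9/1.09 = 21.927 min; τ₂ = 42.0/1.09 = 38.532 min.
Tank 1: C₁ = C_in(1 − e^(−t/τ₁)). Tank 2 (τ₁ ≠ τ₂): C₂ = C_in[1 − (τ₁ e^(−t/τ₁) − τ₂ e^(−t/τ₂))/(τ₁ − τ₂)].
At t = 100: e^(−t/τ₁) = 0.010455, e^(−t/τ₂) = 0.074628.
C₂ = 2.60·[1 − (21.927·0.010455 − 38.532·0.074628)/(-16.606)] = 2.60·0.84064 = 2.1857 g/L.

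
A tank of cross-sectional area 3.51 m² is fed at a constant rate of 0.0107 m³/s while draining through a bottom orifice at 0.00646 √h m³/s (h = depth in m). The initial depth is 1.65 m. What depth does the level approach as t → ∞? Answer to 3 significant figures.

2.74 m

Mass balance (ρ constant): A dh/dt = Q_in − 0.00646 √h. At steady state dh/dt = 0:
Q_in = 0.00646 √h_ss ⇒ √h_ss = 0.0107/0.00646 = 1.6563.
h_ss = 1.6563² = 2.7435 m. (Since h₀ = 1.65 m < h_ss, the level will rise toward this value.)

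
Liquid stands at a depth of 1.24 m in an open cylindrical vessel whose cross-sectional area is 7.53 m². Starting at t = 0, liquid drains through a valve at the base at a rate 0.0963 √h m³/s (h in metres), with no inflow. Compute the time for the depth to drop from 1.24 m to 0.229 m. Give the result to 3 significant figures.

With no inflow, A dh/dt = −0.0963 √h.
Separate and integrate: 2(√h − √h₀) = −(0.0963/A) t.
t = 2A(√h₀ − √h)/0.0963 = 2·7.53·(√1.24 − √0.229)/0.0963
  = 15.060 × (1.1136 − 0.47854) / 0.0963 = 99.307 s.

99.3 s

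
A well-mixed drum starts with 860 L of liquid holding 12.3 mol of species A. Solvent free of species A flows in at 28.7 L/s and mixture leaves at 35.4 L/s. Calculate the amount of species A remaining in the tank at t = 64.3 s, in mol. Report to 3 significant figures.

Let m(t) be the amount of species A. Volume: V(t) = V₀ + (Q_in − Q_out) t = 860 − 6.7000 t; V(64.3) = 429.19 L.
Solute balance: dm/dt = 0 − Q_out C = −Q_out m/V(t).
Separate: dm/m = −Q_out dt/V(t) ⇒ ln(m/m₀) = −(Q_out/(Q_in−Q_out)) ln(V/V₀).
m = m₀ (V₀/V)^(Q_out/(Q_in−Q_out)) = 12.3 × (860/429.19)^(-5.2836) = 0.31265 mol.

0.313 mol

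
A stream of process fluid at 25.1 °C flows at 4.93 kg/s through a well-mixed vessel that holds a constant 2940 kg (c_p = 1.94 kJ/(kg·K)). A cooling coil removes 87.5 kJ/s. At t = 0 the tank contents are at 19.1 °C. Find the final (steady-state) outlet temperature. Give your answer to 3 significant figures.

M c_p dT/dt = ṁ c_p (T_in − T) − Q̇.
At steady state dT/dt = 0 ⇒ T_ss = T_in − Q̇/(ṁ c_p) = 25.1 − 87.5/(4.93·1.94) = 15.951 °C.

16.0 °C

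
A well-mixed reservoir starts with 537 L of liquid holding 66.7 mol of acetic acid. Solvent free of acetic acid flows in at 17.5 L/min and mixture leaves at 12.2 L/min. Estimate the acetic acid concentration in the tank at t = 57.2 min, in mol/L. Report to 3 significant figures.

Total volume: dV/dt = Q_in − Q_out = 5.3000 L/min, so V(t) = 537 + 5.3000 t and V(57.2) = 840.16 L.
Solute balance: dm/dt = 0 − Q_out C = −Q_out m/V(t).
dm/m = −Q_out dt/(V₀ + 5.3000 t); integrating gives ln(m/m₀) = −(Q_out/(Q_in−Q_out)) ln(V/V₀).
m = m₀ (V₀/V)^(Q_out/(Q_in−Q_out)) = 66.7 × (537/840.16)^(2.3019) = 23.805 mol.
C = m/V = 23.805/840.16 = 0.028334 mol/L.

0.0283 mol/L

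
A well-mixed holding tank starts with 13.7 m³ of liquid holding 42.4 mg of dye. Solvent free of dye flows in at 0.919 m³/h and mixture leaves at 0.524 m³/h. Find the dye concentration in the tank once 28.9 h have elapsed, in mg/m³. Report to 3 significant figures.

0.756 mg/m³

Total volume: dV/dt = Q_in − Q_out = 0.39500 m³/h, so V(t) = 13.7 + 0.39500 t and V(28.9) = 25.115 m³.
Species balance (pure solvent in): dm/dt = −Q_out · m/V(t).
dm/m = −Q_out dt/(V₀ + 0.39500 t); integrating gives ln(m/m₀) = −(Q_out/(Q_in−Q_out)) ln(V/V₀).
m = m₀ (V₀/V)^(Q_out/(Q_in−Q_out)) = 42.4 × (13.7/25.115)^(1.3266) = 18.975 mg.
C = m/V = 18.975/25.115 = 0.75551 mg/m³.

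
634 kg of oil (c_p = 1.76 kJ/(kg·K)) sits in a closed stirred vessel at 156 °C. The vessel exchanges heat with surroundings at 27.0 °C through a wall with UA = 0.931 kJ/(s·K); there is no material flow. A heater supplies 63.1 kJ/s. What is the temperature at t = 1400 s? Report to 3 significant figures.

114 °C

Energy balance: M c_p dT/dt = −UA(T − T_amb) + Q̇.
dT/dt = (T_ss − T)/τ with T_ss = T_amb + Q̇/UA = 27.0 + 63.1/0.931 = 94.777 °C, τ = M c_p/UA = 634·1.76/0.931 = 1198.5 s.
This is linear first-order; T(t) = T_ss + (T₀ − T_ss) e^(−t/τ).
T(1400) = 94.777 + (61.223)·0.31096 = 113.81 °C.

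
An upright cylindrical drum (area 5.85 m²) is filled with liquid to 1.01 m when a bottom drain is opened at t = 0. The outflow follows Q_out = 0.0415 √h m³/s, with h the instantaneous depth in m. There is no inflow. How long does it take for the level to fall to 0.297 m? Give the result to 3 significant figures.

130 s

Volume balance on the tank: A dh/dt = −0.0415 √h.
This is separable: 2 d(√h)/dt = −0.0415/A, so √h = √h₀ − (0.0415/(2A)) t.
t = 2A(√h₀ − √h)/0.0415 = 2·5.85·(√1.01 − √0.297)/0.0415
  = 11.700 × (1.0050 − 0.54498) / 0.0415 = 129.69 s.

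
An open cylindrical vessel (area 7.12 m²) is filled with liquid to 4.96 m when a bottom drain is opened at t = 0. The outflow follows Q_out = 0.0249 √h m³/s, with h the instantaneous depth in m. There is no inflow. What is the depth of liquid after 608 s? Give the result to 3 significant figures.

A dh/dt = −Q_out = −0.0249 √h.
Separate and integrate: 2(√h − √h₀) = −(0.0249/A) t.
√h = √4.96 − 0.0249·608/(2·7.12) = 2.2271 − 1.0631 = 1.1640.
h = 1.1640² = 1.3548 m.

1.35 m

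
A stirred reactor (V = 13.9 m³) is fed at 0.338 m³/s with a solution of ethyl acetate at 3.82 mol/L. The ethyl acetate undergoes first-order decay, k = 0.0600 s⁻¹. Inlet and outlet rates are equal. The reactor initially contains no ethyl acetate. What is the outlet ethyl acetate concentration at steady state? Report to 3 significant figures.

Species balance: V dC/dt = Q C_in − Q C − k V C.
Steady state (dC/dt = 0): C_ss = Q C_in/(Q + kV) = C_in/(1 + kV/Q).
C_ss = 0.338·3.82/(0.338 + 0.0600·13.9) = 1.2912/1.1720 = 1.1017 mol/L.

1.10 mol/L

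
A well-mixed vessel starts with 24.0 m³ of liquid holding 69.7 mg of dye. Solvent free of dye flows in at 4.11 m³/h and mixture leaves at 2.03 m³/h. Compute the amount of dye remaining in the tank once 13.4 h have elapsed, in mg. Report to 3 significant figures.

32.9 mg

Total volume: dV/dt = Q_in − Q_out = 2.0800 m³/h, so V(t) = 24.0 + 2.0800 t and V(13.4) = 51.872 m³.
No dye enters, so dm/dt = −Q_out · (m/V).
dm/m = −Q_out dt/(V₀ + 2.0800 t); integrating gives ln(m/m₀) = −(Q_out/(Q_in−Q_out)) ln(V/V₀).
m = m₀ (V₀/V)^(Q_out/(Q_in−Q_out)) = 69.7 × (24.0/51.872)^(0.97596) = 32.852 mg.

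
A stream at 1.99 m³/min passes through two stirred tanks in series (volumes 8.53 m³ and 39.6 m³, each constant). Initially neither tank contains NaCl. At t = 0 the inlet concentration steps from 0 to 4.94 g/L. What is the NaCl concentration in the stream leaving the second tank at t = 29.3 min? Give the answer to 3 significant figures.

Each tank obeys Vᵢ dCᵢ/dt = Q(Cᵢ₋₁ − Cᵢ), so τᵢ = Vᵢ/Q.
τ₁ = 8.53/1.99 = 4.2864 min; τ₂ = 39.6/1.99 = 19.899 min.
Solving the cascade with C₁(0)=C₂(0)=0 gives C₂(t) = C_in[1 − (τ₁ e^(−t/τ₁) − τ₂ e^(−t/τ₂))/(τ₁ − τ₂)].
At t = 29.3: e^(−t/τ₁) = 0.0010749, e^(−t/τ₂) = 0.22937.
C₂ = 4.94·[1 − (4.2864·0.0010749 − 19.899·0.22937)/(-15.613)] = 4.94·0.70795 = 3.4973 g/L.

3.50 g/L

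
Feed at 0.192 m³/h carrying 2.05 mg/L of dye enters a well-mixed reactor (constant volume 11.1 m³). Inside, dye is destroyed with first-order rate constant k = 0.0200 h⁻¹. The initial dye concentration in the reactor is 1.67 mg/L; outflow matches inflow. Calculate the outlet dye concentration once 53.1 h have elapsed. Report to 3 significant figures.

1.05 mg/L

Species balance: V dC/dt = Q C_in − Q C − k V C.
dC/dt = (Q/V) C_in − (Q/V + k) C; effective rate a = Q/V + k = 0.017297 + 0.0200 = 0.037297 h⁻¹.
C_ss = Q C_in/(Q + kV) = 0.95072 mg/L; C(t) = C_ss + (C₀ − C_ss) e^(−a t).
C(53.1) = 0.95072 + (0.71928)·e^(−0.037297·53.1) = 0.95072 + (0.71928)·0.13800 = 1.0500 mg/L.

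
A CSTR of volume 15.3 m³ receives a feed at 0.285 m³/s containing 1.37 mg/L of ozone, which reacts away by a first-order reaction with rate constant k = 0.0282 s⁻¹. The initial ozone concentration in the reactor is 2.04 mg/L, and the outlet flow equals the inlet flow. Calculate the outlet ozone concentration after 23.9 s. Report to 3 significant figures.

1.03 mg/L

Species balance: V dC/dt = Q C_in − Q C − k V C.
This is linear with rate a = Q/V + k = 0.046827 s⁻¹.
C_ss = Q C_in/(Q + kV) = 0.54497 mg/L; C(t) = C_ss + (C₀ − C_ss) e^(−a t).
C(23.9) = 0.54497 + (1.4950)·e^(−0.046827·23.9) = 0.54497 + (1.4950)·0.32655 = 1.0332 mg/L.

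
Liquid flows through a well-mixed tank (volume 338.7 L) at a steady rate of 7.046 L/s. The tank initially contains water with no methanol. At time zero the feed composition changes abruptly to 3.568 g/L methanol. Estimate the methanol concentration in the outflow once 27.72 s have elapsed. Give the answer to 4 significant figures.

Species balance on the tank: V dC/dt = Q(C_in − C).
Time constant τ = V/Q = 338.7/7.046 = 48.0698 s.
Solution: C(t) = C_in + (C₀ − C_in) e^(−t/τ).
C(27.72) = 3.568 + (0 − 3.568)·e^(−27.72/48.0698) = 3.568 + (-3.56800)·0.561771 = 1.56360 g/L.

1.564 g/L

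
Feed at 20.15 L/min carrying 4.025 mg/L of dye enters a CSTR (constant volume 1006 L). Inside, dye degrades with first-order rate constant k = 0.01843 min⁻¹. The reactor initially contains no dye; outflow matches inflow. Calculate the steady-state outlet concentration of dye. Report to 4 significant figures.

V dC/dt = Q(C_in − C) − k V C.
Steady state (dC/dt = 0): C_ss = Q C_in/(Q + kV) = C_in/(1 + kV/Q).
C_ss = 20.15·4.025/(20.15 + 0.01843·1006) = 81.1038/38.6906 = 2.09621 mg/L.

2.096 mg/L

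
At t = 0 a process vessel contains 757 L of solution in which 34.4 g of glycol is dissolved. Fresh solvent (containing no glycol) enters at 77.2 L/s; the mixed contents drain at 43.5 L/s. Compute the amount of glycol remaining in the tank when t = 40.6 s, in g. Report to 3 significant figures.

Total volume: dV/dt = Q_in − Q_out = 33.700 L/s, so V(t) = 757 + 33.700 t and V(40.6) = 2125.2 L.
Species balance (pure solvent in): dm/dt = −Q_out · m/V(t).
dm/m = −Q_out dt/(V₀ + 33.700 t); integrating gives ln(m/m₀) = −(Q_out/(Q_in−Q_out)) ln(V/V₀).
m = m₀ (V₀/V)^(Q_out/(Q_in−Q_out)) = 34.4 × (757/2125.2)^(1.2908) = 9.0757 g.

9.08 g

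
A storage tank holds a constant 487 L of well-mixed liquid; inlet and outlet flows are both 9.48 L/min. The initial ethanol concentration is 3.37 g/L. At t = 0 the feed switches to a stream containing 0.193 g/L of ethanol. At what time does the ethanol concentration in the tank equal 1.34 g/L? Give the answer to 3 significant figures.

52.3 min

Unsteady species balance (constant V, well mixed): V dC/dt = Q(C_in − C), so τ = V/Q = 51.371 min.
C(t) = C_in + (C₀ − C_in) e^(−t/τ). Set C = 1.34 and solve for t:
e^(−t/τ) = (C − C_in)/(C₀ − C_in) = (1.34 − 0.193)/(3.37 − 0.193) = 0.36103
t = −τ ln(…) = 51.371 × 1.0188 = 52.336 min.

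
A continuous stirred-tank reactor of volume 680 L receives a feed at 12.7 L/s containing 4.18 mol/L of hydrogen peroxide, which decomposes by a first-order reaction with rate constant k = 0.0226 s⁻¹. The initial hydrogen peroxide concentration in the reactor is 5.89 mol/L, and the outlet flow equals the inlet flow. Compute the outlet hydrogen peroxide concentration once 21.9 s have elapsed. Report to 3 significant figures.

3.51 mol/L

V dC/dt = Q(C_in − C) − k V C.
dC/dt = (Q/V) C_in − (Q/V + k) C; effective rate a = Q/V + k = 0.018676 + 0.0226 = 0.041276 s⁻¹.
C_ss = Q C_in/(Q + kV) = 1.8913 mol/L; C(t) = C_ss + (C₀ − C_ss) e^(−a t).
C(21.9) = 1.8913 + (3.9987)·e^(−0.041276·21.9) = 1.8913 + (3.9987)·0.40496 = 3.5107 mol/L.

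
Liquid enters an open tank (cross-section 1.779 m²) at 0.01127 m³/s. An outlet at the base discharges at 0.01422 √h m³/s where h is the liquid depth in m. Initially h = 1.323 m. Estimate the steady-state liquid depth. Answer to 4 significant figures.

A dh/dt = Q_in − 0.01422 √h. Steady state requires inflow = outflow:
Q_in = 0.01422 √h_ss ⇒ √h_ss = 0.01127/0.01422 = 0.792546.
h_ss = 0.792546² = 0.628129 m. (Since h₀ = 1.323 m > h_ss, the level will fall toward this value.)

0.6281 m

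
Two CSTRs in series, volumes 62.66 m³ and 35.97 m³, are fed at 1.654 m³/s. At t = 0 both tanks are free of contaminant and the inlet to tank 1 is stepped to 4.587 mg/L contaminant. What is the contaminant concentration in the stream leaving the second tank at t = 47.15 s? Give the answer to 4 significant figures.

Each tank obeys Vᵢ dCᵢ/dt = Q(Cᵢ₋₁ − Cᵢ), so τᵢ = Vᵢ/Q.
τ₁ = 62.66/1.654 = 37.8839 s; τ₂ = 35.97/1.654 = 21.7473 s.
Tank 1: C₁ = C_in(1 − e^(−t/τ₁)). Tank 2 (τ₁ ≠ τ₂): C₂ = C_in[1 − (τ₁ e^(−t/τ₁) − τ₂ e^(−t/τ₂))/(τ₁ − τ₂)].
At t = 47.15: e^(−t/τ₁) = 0.288059, e^(−t/τ₂) = 0.114396.
C₂ = 4.587·[1 − (37.8839·0.288059 − 21.7473·0.114396)/(16.1366)] = 4.587·0.477897 = 2.19212 mg/L.

2.192 mg/L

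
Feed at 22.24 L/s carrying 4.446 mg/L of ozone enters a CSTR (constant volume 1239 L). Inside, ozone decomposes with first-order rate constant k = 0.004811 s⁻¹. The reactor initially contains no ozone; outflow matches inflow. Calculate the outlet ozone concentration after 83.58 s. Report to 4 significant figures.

2.983 mg/L

Accumulation = in − out − consumed: V dC/dt = Q C_in − Q C − k V C.
dC/dt = (Q/V) C_in − (Q/V + k) C; effective rate a = Q/V + k = 0.0179500 + 0.004811 = 0.0227610 s⁻¹.
C_ss = Q C_in/(Q + kV) = 3.50625 mg/L; C(t) = C_ss + (C₀ − C_ss) e^(−a t).
C(83.58) = 3.50625 + (-3.50625)·e^(−0.0227610·83.58) = 3.50625 + (-3.50625)·0.149216 = 2.98306 mg/L.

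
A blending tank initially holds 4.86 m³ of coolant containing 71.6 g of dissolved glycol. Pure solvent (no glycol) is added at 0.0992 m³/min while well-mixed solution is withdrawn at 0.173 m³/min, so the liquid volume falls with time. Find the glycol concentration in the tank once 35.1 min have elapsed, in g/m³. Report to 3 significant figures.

5.29 g/m³

Let m(t) be the amount of glycol. Volume: V(t) = V₀ + (Q_in − Q_out) t = 4.86 − 0.073800 t; V(35.1) = 2.2696 m³.
No glycol enters, so dm/dt = −Q_out · (m/V).
Separate: dm/m = −Q_out dt/V(t) ⇒ ln(m/m₀) = −(Q_out/(Q_in−Q_out)) ln(V/V₀).
m = m₀ (V₀/V)^(Q_out/(Q_in−Q_out)) = 71.6 × (4.86/2.2696)^(-2.3442) = 12.015 g.
C = m/V = 12.015/2.2696 = 5.2940 g/m³.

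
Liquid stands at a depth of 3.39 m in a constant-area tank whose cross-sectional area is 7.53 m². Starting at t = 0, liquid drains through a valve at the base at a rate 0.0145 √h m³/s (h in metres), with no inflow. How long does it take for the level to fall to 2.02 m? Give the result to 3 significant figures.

A dh/dt = −Q_out = −0.0145 √h.
Separate and integrate: 2(√h − √h₀) = −(0.0145/A) t.
t = 2A(√h₀ − √h)/0.0145 = 2·7.53·(√3.39 − √2.02)/0.0145
  = 15.060 × (1.8412 − 1.4213) / 0.0145 = 436.15 s.

436 s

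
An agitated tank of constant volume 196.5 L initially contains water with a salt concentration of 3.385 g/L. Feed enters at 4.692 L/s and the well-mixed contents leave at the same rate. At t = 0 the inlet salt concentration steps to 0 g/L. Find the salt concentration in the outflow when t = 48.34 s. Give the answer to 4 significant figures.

Species balance on the tank: V dC/dt = Q(C_in − C).
So dC/dt = (C_in − C)/τ with τ = V/Q = 196.5/4.692 = 41.8798 s.
This is linear first-order; C(t) = C_in + (C₀ − C_in) e^(−t/τ).
C(48.34) = 0 + (3.385 − 0)·e^(−48.34/41.8798) = 0 + (3.38500)·0.315292 = 1.06726 g/L.

1.067 g/L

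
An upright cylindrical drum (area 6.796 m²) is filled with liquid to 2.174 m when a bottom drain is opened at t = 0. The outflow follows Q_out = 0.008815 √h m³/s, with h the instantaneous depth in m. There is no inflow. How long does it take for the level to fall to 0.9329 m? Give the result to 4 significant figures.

784.2 s

Volume balance on the tank: A dh/dt = −0.008815 √h.
∫ h^(−1/2) dh = −(0.008815/A) ∫ dt, giving 2√h = 2√h₀ − (0.008815/A) t.
t = 2A(√h₀ − √h)/0.008815 = 2·6.796·(√2.174 − √0.9329)/0.008815
  = 13.5920 × (1.47445 − 0.965867) / 0.008815 = 784.191 s.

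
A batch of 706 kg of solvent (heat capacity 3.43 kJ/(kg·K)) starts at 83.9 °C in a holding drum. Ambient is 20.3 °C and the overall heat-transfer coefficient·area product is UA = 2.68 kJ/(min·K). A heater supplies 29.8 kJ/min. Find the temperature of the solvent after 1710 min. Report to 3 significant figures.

M c_p dT/dt = −UA(T − T_amb) + Q̇.
dT/dt = (T_ss − T)/τ with T_ss = T_amb + Q̇/UA = 20.3 + 29.8/2.68 = 31.419 °C, τ = M c_p/UA = 706·3.43/2.68 = 903.57 min.
This is linear first-order; T(t) = T_ss + (T₀ − T_ss) e^(−t/τ).
T(1710) = 31.419 + (52.481)·0.15070 = 39.328 °C.

39.3 °C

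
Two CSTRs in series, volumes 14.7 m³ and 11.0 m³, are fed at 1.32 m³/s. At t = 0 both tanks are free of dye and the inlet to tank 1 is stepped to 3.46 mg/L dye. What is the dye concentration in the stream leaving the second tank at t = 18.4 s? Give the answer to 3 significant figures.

Each tank obeys Vᵢ dCᵢ/dt = Q(Cᵢ₋₁ − Cᵢ), so τᵢ = Vᵢ/Q.
τ₁ = 14.7/1.32 = 11.136 s; τ₂ = 11.0/1.32 = 8.3333 s.
Solving the cascade with C₁(0)=C₂(0)=0 gives C₂(t) = C_in[1 − (τ₁ e^(−t/τ₁) − τ₂ e^(−t/τ₂))/(τ₁ − τ₂)].
At t = 18.4: e^(−t/τ₁) = 0.19162, e^(−t/τ₂) = 0.10992.
C₂ = 3.46·[1 − (11.136·0.19162 − 8.3333·0.10992)/(2.8030)] = 3.46·0.56549 = 1.9566 mg/L.

1.96 mg/L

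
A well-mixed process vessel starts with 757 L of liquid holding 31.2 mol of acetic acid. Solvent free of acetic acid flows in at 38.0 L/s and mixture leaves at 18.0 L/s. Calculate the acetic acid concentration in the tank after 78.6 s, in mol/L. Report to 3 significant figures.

Let m(t) be the amount of acetic acid. Volume: V(t) = V₀ + (Q_in − Q_out) t = 757 + 20.000 t; V(78.6) = 2329.0 L.
No acetic acid enters, so dm/dt = −Q_out · (m/V).
Separate: dm/m = −Q_out dt/V(t) ⇒ ln(m/m₀) = −(Q_out/(Q_in−Q_out)) ln(V/V₀).
m = m₀ (V₀/V)^(Q_out/(Q_in−Q_out)) = 31.2 × (757/2329.0)^(0.90000) = 11.347 mol.
C = m/V = 11.347/2329.0 = 0.0048721 mol/L.

0.00487 mol/L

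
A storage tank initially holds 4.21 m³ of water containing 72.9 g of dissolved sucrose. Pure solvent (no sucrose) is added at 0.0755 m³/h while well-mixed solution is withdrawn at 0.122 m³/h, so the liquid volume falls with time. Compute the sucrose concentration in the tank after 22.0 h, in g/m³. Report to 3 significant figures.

11.0 g/m³

Total volume: dV/dt = Q_in − Q_out = -0.046500 m³/h, so V(t) = 4.21 − 0.046500 t and V(22.0) = 3.1870 m³.
No sucrose enters, so dm/dt = −Q_out · (m/V).
Separate: dm/m = −Q_out dt/V(t) ⇒ ln(m/m₀) = −(Q_out/(Q_in−Q_out)) ln(V/V₀).
m = m₀ (V₀/V)^(Q_out/(Q_in−Q_out)) = 72.9 × (4.21/3.1870)^(-2.6237) = 35.118 g.
C = m/V = 35.118/3.1870 = 11.019 g/m³.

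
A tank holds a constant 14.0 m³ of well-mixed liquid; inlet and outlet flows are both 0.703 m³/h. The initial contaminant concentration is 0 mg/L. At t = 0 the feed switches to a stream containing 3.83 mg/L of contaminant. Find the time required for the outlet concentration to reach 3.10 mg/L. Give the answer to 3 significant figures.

33.0 h

Species balance: V dC/dt = Q(C_in − C) ⇒ τ = V/Q = 19.915 h.
C(t) = C_in + (C₀ − C_in) e^(−t/τ). Set C = 3.10 and solve for t:
e^(−t/τ) = (C − C_in)/(C₀ − C_in) = (3.10 − 3.83)/(0 − 3.83) = 0.19060
t = −τ ln(…) = 19.915 × 1.6576 = 33.010 h.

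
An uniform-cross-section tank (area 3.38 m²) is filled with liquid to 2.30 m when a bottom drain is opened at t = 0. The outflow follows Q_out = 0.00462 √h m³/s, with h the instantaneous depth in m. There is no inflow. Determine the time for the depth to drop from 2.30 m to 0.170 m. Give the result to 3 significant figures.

1620 s

Unsteady balance on liquid volume: A dh/dt = −0.00462 √h.
Separate and integrate: 2(√h − √h₀) = −(0.00462/A) t.
t = 2A(√h₀ − √h)/0.00462 = 2·3.38·(√2.30 − √0.170)/0.00462
  = 6.7600 × (1.5166 − 0.41231) / 0.00462 = 1615.8 s.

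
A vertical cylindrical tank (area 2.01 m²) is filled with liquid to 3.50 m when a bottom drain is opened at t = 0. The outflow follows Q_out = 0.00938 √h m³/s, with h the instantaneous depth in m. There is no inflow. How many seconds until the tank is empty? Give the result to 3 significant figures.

802 s

With no inflow, A dh/dt = −0.00938 √h.
This is separable: 2 d(√h)/dt = −0.00938/A, so √h = √h₀ − (0.00938/(2A)) t.
Set h = 0: 2√h₀ = (0.00938/A) t_empty ⇒ t_empty = 2A√h₀/0.00938.
t_empty = 2·2.01·√3.50/0.00938 = 4.0200·1.8708/0.00938 = 801.78 s.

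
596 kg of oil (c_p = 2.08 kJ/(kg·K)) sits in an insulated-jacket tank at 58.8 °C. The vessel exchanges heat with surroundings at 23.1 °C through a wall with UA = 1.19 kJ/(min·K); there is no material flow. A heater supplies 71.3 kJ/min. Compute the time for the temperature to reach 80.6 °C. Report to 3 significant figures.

2400 min

First-law balance (no shaft work): M c_p dT/dt = −UA(T − T_amb) + Q̇.
τ = M c_p/UA = 1041.7 min; T_ss = T_amb + Q̇/UA = 23.1 + 71.3/1.19 = 83.016 °C.
T(t) = T_ss + (T₀ − T_ss)e^(−t/τ); set T = 80.6:
t = −τ ln[(T − T_ss)/(T₀ − T_ss)] = −1041.7 · ln(0.099767) = 2401.1 min.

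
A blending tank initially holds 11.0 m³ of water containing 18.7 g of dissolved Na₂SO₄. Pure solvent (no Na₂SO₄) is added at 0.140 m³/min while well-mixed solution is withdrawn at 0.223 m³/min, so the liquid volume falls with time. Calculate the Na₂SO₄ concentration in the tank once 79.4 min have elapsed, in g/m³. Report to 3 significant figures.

0.364 g/m³

Let m(t) be the amount of Na₂SO₄. Volume: V(t) = V₀ + (Q_in − Q_out) t = 11.0 − 0.083000 t; V(79.4) = 4.4098 m³.
Species balance (pure solvent in): dm/dt = −Q_out · m/V(t).
Separate: dm/m = −Q_out dt/V(t) ⇒ ln(m/m₀) = −(Q_out/(Q_in−Q_out)) ln(V/V₀).
m = m₀ (V₀/V)^(Q_out/(Q_in−Q_out)) = 18.7 × (11.0/4.4098)^(-2.6867) = 1.6043 g.
C = m/V = 1.6043/4.4098 = 0.36379 g/m³.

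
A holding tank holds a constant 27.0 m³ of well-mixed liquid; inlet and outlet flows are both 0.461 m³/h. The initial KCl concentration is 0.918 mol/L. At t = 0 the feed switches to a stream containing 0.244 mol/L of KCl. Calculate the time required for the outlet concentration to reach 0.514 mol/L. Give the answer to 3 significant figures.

53.6 h

Species balance: V dC/dt = Q(C_in − C) ⇒ τ = V/Q = 58.568 h.
C(t) = C_in + (C₀ − C_in) e^(−t/τ). Set C = 0.514 and solve for t:
e^(−t/τ) = (C − C_in)/(C₀ − C_in) = (0.514 − 0.244)/(0.918 − 0.244) = 0.40059
t = −τ ln(…) = 58.568 × 0.91481 = 53.579 h.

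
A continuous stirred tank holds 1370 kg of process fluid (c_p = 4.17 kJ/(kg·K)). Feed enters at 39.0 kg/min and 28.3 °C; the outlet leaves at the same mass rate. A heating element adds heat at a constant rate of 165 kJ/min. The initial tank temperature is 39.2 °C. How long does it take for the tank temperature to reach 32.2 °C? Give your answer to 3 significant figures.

43.3 min

Heat balance on the well-mixed liquid: M c_p dT/dt = ṁ c_p (T_in − T) + 165.
τ = M/ṁ = 35.128 min; T_ss = T_in + Q̇/(ṁ c_p) = 29.315 °C.
T(t) = T_ss + (T₀ − T_ss) e^(−t/τ). Set T = 32.2:
e^(−t/τ) = (32.2 − 29.315)/(39.2 − 29.315) = 0.29189
t = −35.128 · ln(0.29189) = 43.256 min.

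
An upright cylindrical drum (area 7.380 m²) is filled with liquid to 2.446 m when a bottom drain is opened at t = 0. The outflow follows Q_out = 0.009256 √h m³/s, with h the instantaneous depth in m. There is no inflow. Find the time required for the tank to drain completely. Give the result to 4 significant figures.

With no inflow, A dh/dt = −0.009256 √h.
This is separable: 2 d(√h)/dt = −0.009256/A, so √h = √h₀ − (0.009256/(2A)) t.
Set h = 0: 2√h₀ = (0.009256/A) t_empty ⇒ t_empty = 2A√h₀/0.009256.
t_empty = 2·7.380·√2.446/0.009256 = 14.7600·1.56397/0.009256 = 2493.97 s.

2494 s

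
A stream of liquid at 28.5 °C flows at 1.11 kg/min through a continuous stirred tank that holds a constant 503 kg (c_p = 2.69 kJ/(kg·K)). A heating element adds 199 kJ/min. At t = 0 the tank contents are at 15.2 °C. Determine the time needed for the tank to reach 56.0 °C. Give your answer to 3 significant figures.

M c_p dT/dt = ṁ c_p (T_in − T) + Q̇.
τ = M/ṁ = 453.15 min; T_ss = T_in + Q̇/(ṁ c_p) = 95.147 °C.
T(t) = T_ss + (T₀ − T_ss) e^(−t/τ). Set T = 56.0:
e^(−t/τ) = (56.0 − 95.147)/(15.2 − 95.147) = 0.48966
t = −453.15 · ln(0.48966) = 323.57 min.

324 min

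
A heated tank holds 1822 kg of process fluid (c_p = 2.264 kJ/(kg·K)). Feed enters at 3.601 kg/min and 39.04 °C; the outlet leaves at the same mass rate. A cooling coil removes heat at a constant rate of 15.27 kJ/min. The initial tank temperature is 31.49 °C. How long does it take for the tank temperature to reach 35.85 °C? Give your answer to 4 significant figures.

739.3 min

Unsteady energy balance on the tank contents: M c_p dT/dt = ṁ c_p (T_in − T) − 15.27.
τ = M/ṁ = 505.971 min; T_ss = T_in − Q̇/(ṁ c_p) = 37.1670 °C.
T(t) = T_ss + (T₀ − T_ss) e^(−t/τ). Set T = 35.85:
e^(−t/τ) = (35.85 − 37.1670)/(31.49 − 37.1670) = 0.231988
t = −505.971 · ln(0.231988) = 739.259 min.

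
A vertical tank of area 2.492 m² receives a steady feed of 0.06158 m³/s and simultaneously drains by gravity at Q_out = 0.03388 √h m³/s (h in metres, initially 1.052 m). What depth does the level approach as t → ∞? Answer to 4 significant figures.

3.304 m

A dh/dt = Q_in − 0.03388 √h. Steady state requires inflow = outflow:
Q_in = 0.03388 √h_ss ⇒ √h_ss = 0.06158/0.03388 = 1.81759.
h_ss = 1.81759² = 3.30364 m. (Since h₀ = 1.052 m < h_ss, the level will rise toward this value.)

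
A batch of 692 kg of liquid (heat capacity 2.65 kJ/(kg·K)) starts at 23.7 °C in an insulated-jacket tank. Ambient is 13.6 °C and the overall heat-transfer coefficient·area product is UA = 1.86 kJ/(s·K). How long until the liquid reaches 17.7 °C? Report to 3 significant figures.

889 s

First-law balance (no shaft work): M c_p dT/dt = −UA(T − T_amb).
τ = M c_p/UA = 985.91 s; T_ss = T_amb = 13.600 °C.
T(t) = T_ss + (T₀ − T_ss)e^(−t/τ); set T = 17.7:
t = −τ ln[(T − T_ss)/(T₀ − T_ss)] = −985.91 · ln(0.40594) = 888.85 s.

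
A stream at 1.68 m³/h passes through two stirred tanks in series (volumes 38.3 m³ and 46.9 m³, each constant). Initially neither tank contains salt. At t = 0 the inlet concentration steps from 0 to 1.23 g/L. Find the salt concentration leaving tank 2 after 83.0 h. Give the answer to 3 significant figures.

Each tank obeys Vᵢ dCᵢ/dt = Q(Cᵢ₋₁ − Cᵢ), so τᵢ = Vᵢ/Q.
τ₁ = 38.3/1.68 = 22.798 h; τ₂ = 46.9/1.68 = 27.917 h.
Solving the cascade with C₁(0)=C₂(0)=0 gives C₂(t) = C_in[1 − (τ₁ e^(−t/τ₁) − τ₂ e^(−t/τ₂))/(τ₁ − τ₂)].
At t = 83.0: e^(−t/τ₁) = 0.026233, e^(−t/τ₂) = 0.051143.
C₂ = 1.23·[1 − (22.798·0.026233 − 27.917·0.051143)/(-5.1190)] = 1.23·0.83792 = 1.0306 g/L.

1.03 g/L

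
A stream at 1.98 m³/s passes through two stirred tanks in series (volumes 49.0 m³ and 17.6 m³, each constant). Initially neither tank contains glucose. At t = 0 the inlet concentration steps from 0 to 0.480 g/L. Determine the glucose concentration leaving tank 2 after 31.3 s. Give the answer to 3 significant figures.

Time constants: τᵢ = Vᵢ/Q for each well-mixed tank.
τ₁ = 49.0/1.98 = 24.747 s; τ₂ = 17.6/1.98 = 8.8889 s.
Solving the cascade with C₁(0)=C₂(0)=0 gives C₂(t) = C_in[1 − (τ₁ e^(−t/τ₁) − τ₂ e^(−t/τ₂))/(τ₁ − τ₂)].
At t = 31.3: e^(−t/τ₁) = 0.28230, e^(−t/τ₂) = 0.029562.
C₂ = 0.480·[1 − (24.747·0.28230 − 8.8889·0.029562)/(15.859)] = 0.480·0.57603 = 0.27650 g/L.

0.276 g/L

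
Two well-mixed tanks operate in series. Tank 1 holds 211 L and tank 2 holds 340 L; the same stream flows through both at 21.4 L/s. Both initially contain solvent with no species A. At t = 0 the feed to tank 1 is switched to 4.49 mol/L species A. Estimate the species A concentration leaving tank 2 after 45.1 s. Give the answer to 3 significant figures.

3.87 mol/L

Species balance on tank i: dCᵢ/dt = (Cᵢ₋₁ − Cᵢ)/τᵢ with τᵢ = Vᵢ/Q.
τ₁ = 211/21.4 = 9.8598 s; τ₂ = 340/21.4 = 15.888 s.
Tank 1: C₁ = C_in(1 − e^(−t/τ₁)). Tank 2 (τ₁ ≠ τ₂): C₂ = C_in[1 − (τ₁ e^(−t/τ₁) − τ₂ e^(−t/τ₂))/(τ₁ − τ₂)].
At t = 45.1: e^(−t/τ₁) = 0.010315, e^(−t/τ₂) = 0.058505.
C₂ = 4.49·[1 − (9.8598·0.010315 − 15.888·0.058505)/(-6.0280)] = 4.49·0.86267 = 3.8734 mol/L.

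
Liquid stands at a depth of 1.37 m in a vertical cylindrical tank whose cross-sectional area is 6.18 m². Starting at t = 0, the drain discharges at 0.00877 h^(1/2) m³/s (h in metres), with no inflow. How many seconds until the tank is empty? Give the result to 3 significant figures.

1650 s

Volume balance on the tank: A dh/dt = −0.00877 √h.
∫ h^(−1/2) dh = −(0.00877/A) ∫ dt, giving 2√h = 2√h₀ − (0.00877/A) t.
Tank is empty when √h = 0: t_empty = 2A√h₀/0.00877.
t_empty = 2·6.18·√1.37/0.00877 = 12.360·1.1705/0.00877 = 1649.6 s.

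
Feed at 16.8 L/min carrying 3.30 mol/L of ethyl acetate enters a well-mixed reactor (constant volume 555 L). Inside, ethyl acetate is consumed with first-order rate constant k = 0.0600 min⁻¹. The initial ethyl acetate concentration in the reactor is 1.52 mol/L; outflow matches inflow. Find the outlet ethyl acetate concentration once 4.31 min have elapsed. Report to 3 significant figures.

V dC/dt = Q(C_in − C) − k V C.
This is linear with rate a = Q/V + k = 0.090270 min⁻¹.
C_ss = Q C_in/(Q + kV) = 1.1066 mol/L; C(t) = C_ss + (C₀ − C_ss) e^(−a t).
C(4.31) = 1.1066 + (0.41341)·e^(−0.090270·4.31) = 1.1066 + (0.41341)·0.67769 = 1.3868 mol/L.

1.39 mol/L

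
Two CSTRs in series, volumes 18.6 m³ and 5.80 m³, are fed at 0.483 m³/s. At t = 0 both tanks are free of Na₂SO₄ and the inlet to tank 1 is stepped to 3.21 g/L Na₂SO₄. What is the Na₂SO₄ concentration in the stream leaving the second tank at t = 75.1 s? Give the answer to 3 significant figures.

Time constants: τᵢ = Vᵢ/Q for each well-mixed tank.
τ₁ = 18.6/0.483 = 38.509 s; τ₂ = 5.80/0.483 = 12.008 s.
Solving the cascade with C₁(0)=C₂(0)=0 gives C₂(t) = C_in[1 − (τ₁ e^(−t/τ₁) − τ₂ e^(−t/τ₂))/(τ₁ − τ₂)].
At t = 75.1: e^(−t/τ₁) = 0.14225, e^(−t/τ₂) = 0.0019227.
C₂ = 3.21·[1 − (38.509·0.14225 − 12.008·0.0019227)/(26.501)] = 3.21·0.79417 = 2.5493 g/L.

2.55 g/L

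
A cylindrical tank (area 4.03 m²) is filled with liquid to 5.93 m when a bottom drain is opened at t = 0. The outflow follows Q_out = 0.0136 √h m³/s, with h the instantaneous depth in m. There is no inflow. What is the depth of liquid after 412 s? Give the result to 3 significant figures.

With no inflow, A dh/dt = −0.0136 √h.
Separate and integrate: 2(√h − √h₀) = −(0.0136/A) t.
√h = √5.93 − 0.0136·412/(2·4.03) = 2.4352 − 0.69519 = 1.7400.
h = 1.7400² = 3.0275 m.

3.03 m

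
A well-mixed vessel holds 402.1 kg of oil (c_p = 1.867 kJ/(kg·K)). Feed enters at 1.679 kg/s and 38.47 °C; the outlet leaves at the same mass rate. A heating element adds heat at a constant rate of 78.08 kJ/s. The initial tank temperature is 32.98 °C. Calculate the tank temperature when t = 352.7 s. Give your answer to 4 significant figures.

56.41 °C

Unsteady energy balance on the tank contents: M c_p dT/dt = ṁ c_p (T_in − T) + 78.08.
τ = M/ṁ = 239.488 s; T_ss = T_in + Q̇/(ṁ c_p) = 38.47 + 78.08/(1.679·1.867) = 63.3783 °C.
This is linear first-order; T(t) = T_ss + (T₀ − T_ss) e^(−t/τ).
T(352.7) = 63.3783 + (-30.3983)·e^(−352.7/239.488) = 63.3783 + (-30.3983)·0.229299 = 56.4080 °C.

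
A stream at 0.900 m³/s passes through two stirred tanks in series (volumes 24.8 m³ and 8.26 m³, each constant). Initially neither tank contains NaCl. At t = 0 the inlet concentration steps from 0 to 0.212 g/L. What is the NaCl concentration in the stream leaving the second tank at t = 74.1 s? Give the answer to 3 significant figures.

0.190 g/L

Each tank obeys Vᵢ dCᵢ/dt = Q(Cᵢ₋₁ − Cᵢ), so τᵢ = Vᵢ/Q.
τ₁ = 24.8/0.900 = 27.556 s; τ₂ = 8.26/0.900 = 9.1778 s.
Solving the cascade with C₁(0)=C₂(0)=0 gives C₂(t) = C_in[1 − (τ₁ e^(−t/τ₁) − τ₂ e^(−t/τ₂))/(τ₁ − τ₂)].
At t = 74.1: e^(−t/τ₁) = 0.067941, e^(−t/τ₂) = 0.00031158.
C₂ = 0.212·[1 − (27.556·0.067941 − 9.1778·0.00031158)/(18.378)] = 0.212·0.89828 = 0.19044 g/L.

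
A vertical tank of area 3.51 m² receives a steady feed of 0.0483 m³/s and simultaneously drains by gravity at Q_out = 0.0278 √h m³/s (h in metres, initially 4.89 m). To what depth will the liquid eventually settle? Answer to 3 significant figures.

Volume balance on the tank: A dh/dt = Q_in − 0.0278 √h. At steady state dh/dt = 0:
Q_in = 0.0278 √h_ss ⇒ √h_ss = 0.0483/0.0278 = 1.7374.
h_ss = 1.7374² = 3.0186 m. (Since h₀ = 4.89 m > h_ss, the level will fall toward this value.)

3.02 m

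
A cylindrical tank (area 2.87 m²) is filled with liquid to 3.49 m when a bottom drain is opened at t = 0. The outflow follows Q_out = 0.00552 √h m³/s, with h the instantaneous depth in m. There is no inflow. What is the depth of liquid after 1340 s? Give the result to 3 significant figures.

0.336 m

Volume balance on the tank: A dh/dt = −0.00552 √h.
This is separable: 2 d(√h)/dt = −0.00552/A, so √h = √h₀ − (0.00552/(2A)) t.
√h = √3.49 − 0.00552·1340/(2·2.87) = 1.8682 − 1.2886 = 0.57951.
h = 0.57951² = 0.33584 m.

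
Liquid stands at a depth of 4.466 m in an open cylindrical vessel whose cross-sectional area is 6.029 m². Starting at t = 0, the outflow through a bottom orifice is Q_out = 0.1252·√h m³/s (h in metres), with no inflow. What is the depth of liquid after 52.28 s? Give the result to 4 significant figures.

With no inflow, A dh/dt = −0.1252 √h.
Separate and integrate: 2(√h − √h₀) = −(0.1252/A) t.
√h = √4.466 − 0.1252·52.28/(2·6.029) = 2.11329 − 0.542831 = 1.57046.
h = 1.57046² = 2.46635 m.

2.466 m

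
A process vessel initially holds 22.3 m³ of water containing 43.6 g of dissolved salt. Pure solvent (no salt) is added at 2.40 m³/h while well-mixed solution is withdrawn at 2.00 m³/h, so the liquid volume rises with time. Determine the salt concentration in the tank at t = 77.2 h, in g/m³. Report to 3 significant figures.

Let m(t) be the amount of salt. Volume: V(t) = V₀ + (Q_in − Q_out) t = 22.3 + 0.40000 t; V(77.2) = 53.180 m³.
Species balance (pure solvent in): dm/dt = −Q_out · m/V(t).
Separate: dm/m = −Q_out dt/V(t) ⇒ ln(m/m₀) = −(Q_out/(Q_in−Q_out)) ln(V/V₀).
m = m₀ (V₀/V)^(Q_out/(Q_in−Q_out)) = 43.6 × (22.3/53.180)^(5.0000) = 0.56529 g.
C = m/V = 0.56529/53.180 = 0.010630 g/m³.

0.0106 g/m³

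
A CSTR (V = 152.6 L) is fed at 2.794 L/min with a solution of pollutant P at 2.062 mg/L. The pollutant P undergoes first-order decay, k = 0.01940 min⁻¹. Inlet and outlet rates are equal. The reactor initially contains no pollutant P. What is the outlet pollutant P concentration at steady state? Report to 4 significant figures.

Accumulation = in − out − consumed: V dC/dt = Q C_in − Q C − k V C.
Steady state (dC/dt = 0): C_ss = Q C_in/(Q + kV) = C_in/(1 + kV/Q).
C_ss = 2.794·2.062/(2.794 + 0.01940·152.6) = 5.76123/5.75444 = 1.00118 mg/L.

1.001 mg/L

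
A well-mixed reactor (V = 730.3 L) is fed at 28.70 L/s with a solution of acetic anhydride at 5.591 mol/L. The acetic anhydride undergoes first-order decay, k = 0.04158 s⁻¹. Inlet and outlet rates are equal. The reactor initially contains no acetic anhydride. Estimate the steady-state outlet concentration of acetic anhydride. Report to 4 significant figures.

2.717 mol/L

Accumulation = in − out − consumed: V dC/dt = Q C_in − Q C − k V C.
Steady state (dC/dt = 0): C_ss = Q C_in/(Q + kV) = C_in/(1 + kV/Q).
C_ss = 28.70·5.591/(28.70 + 0.04158·730.3) = 160.462/59.0659 = 2.71666 mol/L.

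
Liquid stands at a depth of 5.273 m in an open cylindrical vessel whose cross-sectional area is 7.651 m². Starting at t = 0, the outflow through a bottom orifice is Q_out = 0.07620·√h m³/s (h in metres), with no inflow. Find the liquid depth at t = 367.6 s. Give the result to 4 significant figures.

0.2169 m

Mass balance (ρ constant): A dh/dt = −0.07620 √h.
∫ h^(−1/2) dh = −(0.07620/A) ∫ dt, giving 2√h = 2√h₀ − (0.07620/A) t.
√h = √5.273 − 0.07620·367.6/(2·7.651) = 2.29630 − 1.83055 = 0.465749.
h = 0.465749² = 0.216922 m.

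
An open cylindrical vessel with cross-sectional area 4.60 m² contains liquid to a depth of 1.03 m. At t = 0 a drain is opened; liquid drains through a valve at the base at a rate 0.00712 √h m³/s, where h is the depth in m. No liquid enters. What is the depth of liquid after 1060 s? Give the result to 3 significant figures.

A dh/dt = −Q_out = −0.00712 √h.
This is separable: 2 d(√h)/dt = −0.00712/A, so √h = √h₀ − (0.00712/(2A)) t.
√h = √1.03 − 0.00712·1060/(2·4.60) = 1.0149 − 0.82035 = 0.19454.
h = 0.19454² = 0.037846 m.

0.0378 m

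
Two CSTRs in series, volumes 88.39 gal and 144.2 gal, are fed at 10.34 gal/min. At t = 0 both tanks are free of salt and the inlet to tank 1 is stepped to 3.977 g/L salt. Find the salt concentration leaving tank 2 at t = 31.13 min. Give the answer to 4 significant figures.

Species balance on tank i: dCᵢ/dt = (Cᵢ₋₁ − Cᵢ)/τᵢ with τᵢ = Vᵢ/Q.
τ₁ = 88.39/10.34 = 8.54836 min; τ₂ = 144.2/10.34 = 13.9458 min.
Solving the cascade with C₁(0)=C₂(0)=0 gives C₂(t) = C_in[1 − (τ₁ e^(−t/τ₁) − τ₂ e^(−t/τ₂))/(τ₁ − τ₂)].
At t = 31.13: e^(−t/τ₁) = 0.0262094, e^(−t/τ₂) = 0.107291.
C₂ = 3.977·[1 − (8.54836·0.0262094 − 13.9458·0.107291)/(-5.39749)] = 3.977·0.764294 = 3.03960 g/L.

3.040 g/L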